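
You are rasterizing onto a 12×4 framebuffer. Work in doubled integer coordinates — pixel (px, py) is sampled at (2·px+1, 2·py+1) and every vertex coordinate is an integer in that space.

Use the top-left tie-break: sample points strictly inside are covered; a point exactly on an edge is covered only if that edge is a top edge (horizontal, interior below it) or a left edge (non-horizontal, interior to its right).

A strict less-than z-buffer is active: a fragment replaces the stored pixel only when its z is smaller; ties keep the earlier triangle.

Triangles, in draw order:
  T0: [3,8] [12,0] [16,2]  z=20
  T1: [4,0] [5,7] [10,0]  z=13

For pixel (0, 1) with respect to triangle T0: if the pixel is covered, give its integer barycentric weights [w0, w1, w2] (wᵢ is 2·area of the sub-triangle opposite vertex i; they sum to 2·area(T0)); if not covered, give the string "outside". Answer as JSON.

T0:
  2·area = 50
  edge (3, 8)→(12, 0): d=(9,-8) top-left  bias=+0
  edge (12, 0)→(16, 2): d=(4,2) right/bottom  bias=-1
  edge (16, 2)→(3, 8): d=(-13,6) right/bottom  bias=-1
    (5,0)@(11, 1): e=[1,6,43] → #
    (6,0)@(13, 1): e=[17,2,31] → #
    (7,0)@(15, 1): e=[33,-2,19] → ·
    (4,1)@(9, 3): e=[3,18,29] → #
    (7,1)@(15, 3): e=[51,6,-7] → ·
    (3,2)@(7, 5): e=[5,30,15] → #
    (5,2)@(11, 5): e=[37,22,-9] → ·
    (6,2)@(13, 5): e=[53,18,-21] → ·
    (2,3)@(5, 7): e=[7,42,1] → #
    (3,3)@(7, 7): e=[23,38,-11] → ·
    (4,3)@(9, 7): e=[39,34,-23] → ·
  covered (8 px):
    · · · · · # # · · · · ·
    · · · · # # # · · · · ·
    · · · # # · · · · · · ·
    · · # · · · · · · · · ·
T1:
  2·area = 42  (B↔C swapped to make it positive)
  edge (4, 0)→(10, 0): d=(6,0) top-left  bias=+0
  edge (10, 0)→(5, 7): d=(-5,7) right/bottom  bias=-1
  edge (5, 7)→(4, 0): d=(-1,-7) top-left  bias=+0
    (2,0)@(5, 1): e=[6,30,6] → #
    (3,0)@(7, 1): e=[6,16,20] → #
    (4,0)@(9, 1): e=[6,2,34] → #
    (5,0)@(11, 1): e=[6,-12,48] → ·
    (2,1)@(5, 3): e=[18,20,4] → #
    (4,1)@(9, 3): e=[18,-8,32] → ·
    (2,2)@(5, 5): e=[30,10,2] → #
    (3,2)@(7, 5): e=[30,-4,16] → ·
    (2,3)@(5, 7): e=[42,0,0] → ·  [on edge]
  covered (6 px):
    · · # # # · · · · · · ·
    · · # # · · · · · · · ·
    · · # · · · · · · · · ·
    · · · · · · · · · · · ·

Result: "outside"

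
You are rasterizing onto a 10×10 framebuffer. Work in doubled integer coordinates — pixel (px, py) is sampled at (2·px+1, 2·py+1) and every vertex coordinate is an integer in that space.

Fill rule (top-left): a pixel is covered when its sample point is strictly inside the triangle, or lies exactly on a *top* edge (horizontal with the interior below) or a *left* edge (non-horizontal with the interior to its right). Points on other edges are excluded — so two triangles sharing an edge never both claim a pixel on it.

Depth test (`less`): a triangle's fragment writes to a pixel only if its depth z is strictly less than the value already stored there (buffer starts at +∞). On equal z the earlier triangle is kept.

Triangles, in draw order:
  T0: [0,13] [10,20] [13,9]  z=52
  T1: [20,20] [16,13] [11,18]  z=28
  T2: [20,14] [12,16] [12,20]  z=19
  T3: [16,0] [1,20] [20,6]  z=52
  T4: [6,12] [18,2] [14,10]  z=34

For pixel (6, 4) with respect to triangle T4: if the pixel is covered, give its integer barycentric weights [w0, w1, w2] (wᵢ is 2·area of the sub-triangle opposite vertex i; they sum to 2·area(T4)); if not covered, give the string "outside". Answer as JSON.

T0:
  2·area = 131  (B↔C swapped to make it positive)
  edge (0, 13)→(13, 9): d=(13,-4) top-left  bias=+0
  edge (13, 9)→(10, 20): d=(-3,11) right/bottom  bias=-1
  edge (10, 20)→(0, 13): d=(-10,-7) top-left  bias=+0
    (6,4)@(13, 9): e=[0,0,131] → ·  [on edge]
    (3,5)@(7, 11): e=[2,60,69] → █
    (4,5)@(9, 11): e=[10,38,83] → █
    (5,5)@(11, 11): e=[18,16,97] → █
    (6,5)@(13, 11): e=[26,-6,111] → ·
    (0,6)@(1, 13): e=[4,120,7] → █
    (1,6)@(3, 13): e=[12,98,21] → █
    (2,6)@(5, 13): e=[20,76,35] → █
    (6,6)@(13, 13): e=[52,-12,91] → ·
    (0,7)@(1, 15): e=[30,114,-13] → ·
    (1,7)@(3, 15): e=[38,92,1] → █
    (6,7)@(13, 15): e=[78,-18,71] → ·
  covered (17 px):
    · · · · · · · · · ·
    · · · · · · · · · ·
    · · · · · · · · · ·
    · · · · · · · · · ·
    · · · · · · · · · ·
    · · · █ █ █ · · · ·
    █ █ █ █ █ █ · · · ·
    · █ █ █ █ █ · · · ·
    · · · █ █ · · · · ·
    · · · · █ · · · · ·
T1:
  2·area = 55  (B↔C swapped to make it positive)
  edge (20, 20)→(11, 18): d=(-9,-2) top-left  bias=+0
  edge (11, 18)→(16, 13): d=(5,-5) top-left  bias=+0
  edge (16, 13)→(20, 20): d=(4,7) right/bottom  bias=-1
    (7,7)@(15, 15): e=[35,5,15] → █
    (8,7)@(17, 15): e=[39,15,1] → █
    (9,7)@(19, 15): e=[43,25,-13] → ·
    (6,8)@(13, 17): e=[13,5,37] → █
    (9,8)@(19, 17): e=[25,35,-5] → ·
    (6,9)@(13, 19): e=[-5,15,45] → ·
    (7,9)@(15, 19): e=[-1,25,31] → ·
    (8,9)@(17, 19): e=[3,35,17] → █
    (9,9)@(19, 19): e=[7,45,3] → █
  covered (7 px):
    · · · · · · · · · ·
    · · · · · · · · · ·
    · · · · · · · · · ·
    · · · · · · · · · ·
    · · · · · · · · · ·
    · · · · · · · · · ·
    · · · · · · · · · ·
    · · · · · · · █ █ ·
    · · · · · · █ █ █ ·
    · · · · · · · · █ █
T2:
  2·area = 32  (B↔C swapped to make it positive)
  edge (20, 14)→(12, 20): d=(-8,6) right/bottom  bias=-1
  edge (12, 20)→(12, 16): d=(0,-4) top-left  bias=+0
  edge (12, 16)→(20, 14): d=(8,-2) top-left  bias=+0
    (8,7)@(17, 15): e=[10,20,2] → █
    (9,7)@(19, 15): e=[-2,28,6] → ·
    (6,8)@(13, 17): e=[18,4,10] → █
    (7,8)@(15, 17): e=[6,12,14] → █
    (8,8)@(17, 17): e=[-6,20,18] → ·
    (6,9)@(13, 19): e=[2,4,26] → █
    (7,9)@(15, 19): e=[-10,12,30] → ·
  covered (4 px):
    · · · · · · · · · ·
    · · · · · · · · · ·
    · · · · · · · · · ·
    · · · · · · · · · ·
    · · · · · · · · · ·
    · · · · · · · · · ·
    · · · · · · · · · ·
    · · · · · · · · █ ·
    · · · · · · █ █ · ·
    · · · · · · █ · · ·
T3:
  2·area = 170  (B↔C swapped to make it positive)
  edge (16, 0)→(20, 6): d=(4,6) right/bottom  bias=-1
  edge (20, 6)→(1, 20): d=(-19,14) right/bottom  bias=-1
  edge (1, 20)→(16, 0): d=(15,-20) top-left  bias=+0
    (7,1)@(15, 3): e=[18,127,25] → █
    (8,1)@(17, 3): e=[6,99,65] → █
    (9,1)@(19, 3): e=[-6,71,105] → ·
    (6,2)@(13, 5): e=[38,117,15] → █
    (9,2)@(19, 5): e=[2,33,135] → █
    (5,3)@(11, 7): e=[58,107,5] → █
    (9,3)@(19, 7): e=[10,-5,165] → ·
    (5,4)@(11, 9): e=[66,69,35] → █
    (8,4)@(17, 9): e=[30,-15,155] → ·
    (4,5)@(9, 11): e=[86,59,25] → █
    (7,5)@(15, 11): e=[50,-25,145] → ·
    (3,6)@(7, 13): e=[106,49,15] → █
  covered (21 px):
    · · · · · · · · · ·
    · · · · · · · █ █ ·
    · · · · · · █ █ █ █
    · · · · · █ █ █ █ ·
    · · · · · █ █ █ · ·
    · · · · █ █ █ · · ·
    · · · █ █ · · · · ·
    · · █ █ · · · · · ·
    · · █ · · · · · · ·
    · · · · · · · · · ·
T4:
  2·area = 56
  edge (6, 12)→(18, 2): d=(12,-10) top-left  bias=+0
  edge (18, 2)→(14, 10): d=(-4,8) right/bottom  bias=-1
  edge (14, 10)→(6, 12): d=(-8,2) right/bottom  bias=-1
    (8,1)@(17, 3): e=[2,4,50] → █
    (9,1)@(19, 3): e=[22,-12,46] → ·
    (7,2)@(15, 5): e=[6,12,38] → █
    (8,2)@(17, 5): e=[26,-4,34] → ·
    (6,3)@(13, 7): e=[10,20,26] → █
    (8,3)@(17, 7): e=[50,-12,18] → ·
    (5,4)@(11, 9): e=[14,28,14] → █
    (7,4)@(15, 9): e=[54,-4,6] → ·
    (4,5)@(9, 11): e=[18,36,2] → █
    (5,5)@(11, 11): e=[38,20,-2] → ·
    (6,5)@(13, 11): e=[58,4,-6] → ·
    (4,6)@(9, 13): e=[42,28,-14] → ·
  covered (7 px):
    · · · · · · · · · ·
    · · · · · · · · █ ·
    · · · · · · · █ · ·
    · · · · · · █ █ · ·
    · · · · · █ █ · · ·
    · · · · █ · · · · ·
    · · · · · · · · · ·
    · · · · · · · · · ·
    · · · · · · · · · ·
    · · · · · · · · · ·

Answer: [12,10,34]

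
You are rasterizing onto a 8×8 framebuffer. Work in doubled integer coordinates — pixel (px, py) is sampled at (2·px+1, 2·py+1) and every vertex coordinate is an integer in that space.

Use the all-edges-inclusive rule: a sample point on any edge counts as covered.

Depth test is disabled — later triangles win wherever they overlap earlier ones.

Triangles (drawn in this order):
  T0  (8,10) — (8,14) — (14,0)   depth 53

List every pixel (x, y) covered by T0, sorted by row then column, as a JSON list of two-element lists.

T0:
  2·area = 24  (B↔C swapped to make it positive)
  edge (8, 10)→(14, 0): d=(6,-10) inclusive
  edge (14, 0)→(8, 14): d=(-6,14) inclusive
  edge (8, 14)→(8, 10): d=(0,-4) inclusive
    (5,2)@(11, 5): e=[0,12,12] → #  [on edge]
    (6,2)@(13, 5): e=[20,-16,20] → ·
    (5,3)@(11, 7): e=[12,0,12] → #  [on edge]
    (6,3)@(13, 7): e=[32,-28,20] → ·
    (4,4)@(9, 9): e=[4,16,4] → #
    (5,4)@(11, 9): e=[24,-12,12] → ·
    (4,5)@(9, 11): e=[16,4,4] → #
    (5,5)@(11, 11): e=[36,-24,12] → ·
    (4,6)@(9, 13): e=[28,-8,4] → ·
    (2,7)@(5, 15): e=[0,36,-12] → ·  [on edge]
  covered (4 px):
    · · · · · · · ·
    · · · · · · · ·
    · · · · · # · ·
    · · · · · # · ·
    · · · · # · · ·
    · · · · # · · ·
    · · · · · · · ·
    · · · · · · · ·

Final: [[5,2],[5,3],[4,4],[4,5]]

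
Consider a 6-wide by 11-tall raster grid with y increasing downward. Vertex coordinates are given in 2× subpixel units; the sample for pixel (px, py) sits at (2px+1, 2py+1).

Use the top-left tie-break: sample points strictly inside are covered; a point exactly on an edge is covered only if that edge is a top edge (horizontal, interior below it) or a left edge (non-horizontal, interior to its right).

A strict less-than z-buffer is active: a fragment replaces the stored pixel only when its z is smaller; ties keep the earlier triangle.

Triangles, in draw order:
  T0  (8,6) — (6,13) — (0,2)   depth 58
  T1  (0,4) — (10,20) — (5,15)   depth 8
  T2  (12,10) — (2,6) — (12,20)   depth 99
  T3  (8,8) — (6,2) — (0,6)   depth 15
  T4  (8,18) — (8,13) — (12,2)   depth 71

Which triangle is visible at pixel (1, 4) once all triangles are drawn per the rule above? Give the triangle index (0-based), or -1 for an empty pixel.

T0:
  2·area = 64
  edge (8, 6)→(6, 13): d=(-2,7) right/bottom  bias=-1
  edge (6, 13)→(0, 2): d=(-6,-11) top-left  bias=+0
  edge (0, 2)→(8, 6): d=(8,4) right/bottom  bias=-1
    (0,1)@(1, 3): e=[55,5,4] → X
    (1,1)@(3, 3): e=[41,27,-4] → .
    (0,2)@(1, 5): e=[51,-7,20] → .
    (1,2)@(3, 5): e=[37,15,12] → X
    (2,2)@(5, 5): e=[23,37,4] → X
    (3,2)@(7, 5): e=[9,59,-4] → .
    (1,3)@(3, 7): e=[33,3,28] → X
    (3,3)@(7, 7): e=[5,47,12] → X
    (4,3)@(9, 7): e=[-9,69,4] → .
    (1,4)@(3, 9): e=[29,-9,44] → .
    (2,4)@(5, 9): e=[15,13,36] → X
    (4,4)@(9, 9): e=[-13,57,20] → .
  covered (9 px):
    . . . . . .
    X . . . . .
    . X X . . .
    . X X X . .
    . . X X . .
    . . X . . .
    . . . . . .
    . . . . . .
    . . . . . .
    . . . . . .
    . . . . . .
T1:
  2·area = 30
  edge (0, 4)→(10, 20): d=(10,16) right/bottom  bias=-1
  edge (10, 20)→(5, 15): d=(-5,-5) top-left  bias=+0
  edge (5, 15)→(0, 4): d=(-5,-11) top-left  bias=+0
    (1,4)@(3, 9): e=[2,20,8] → X
    (2,4)@(5, 9): e=[-30,30,30] → .
    (0,5)@(1, 11): e=[54,0,-24] → .  [on edge]
    (1,5)@(3, 11): e=[22,10,-2] → .
    (1,6)@(3, 13): e=[42,0,-12] → .  [on edge]
    (2,6)@(5, 13): e=[10,10,10] → X
    (3,6)@(7, 13): e=[-22,20,32] → .
    (2,7)@(5, 15): e=[30,0,0] → X  [on edge]
    (3,7)@(7, 15): e=[-2,10,22] → .
    (2,8)@(5, 17): e=[50,-10,-10] → .
    (3,8)@(7, 17): e=[18,0,12] → X  [on edge]
    (4,8)@(9, 17): e=[-14,10,34] → .
    (4,9)@(9, 19): e=[6,0,24] → X  [on edge]
    (5,10)@(11, 21): e=[-6,0,36] → .  [on edge]
  covered (5 px):
    . . . . . .
    . . . . . .
    . . . . . .
    . . . . . .
    . X . . . .
    . . . . . .
    . . X . . .
    . . X . . .
    . . . X . .
    . . . . X .
    . . . . . .
T2:
  2·area = 100  (B↔C swapped to make it positive)
  edge (12, 10)→(12, 20): d=(0,10) right/bottom  bias=-1
  edge (12, 20)→(2, 6): d=(-10,-14) top-left  bias=+0
  edge (2, 6)→(12, 10): d=(10,4) right/bottom  bias=-1
    (1,3)@(3, 7): e=[90,4,6] → X
    (2,3)@(5, 7): e=[70,32,-2] → .
    (1,4)@(3, 9): e=[90,-16,26] → .
    (2,4)@(5, 9): e=[70,12,18] → X
    (3,4)@(7, 9): e=[50,40,10] → X
    (4,4)@(9, 9): e=[30,68,2] → X
    (5,4)@(11, 9): e=[10,96,-6] → .
    (2,5)@(5, 11): e=[70,-8,38] → .
    (3,5)@(7, 11): e=[50,20,30] → X
    (5,5)@(11, 11): e=[10,76,14] → X
    (3,6)@(7, 13): e=[50,0,50] → X  [on edge]
    (3,7)@(7, 15): e=[50,-20,70] → .
  covered (13 px):
    . . . . . .
    . . . . . .
    . . . . . .
    . X . . . .
    . . X X X .
    . . . X X X
    . . . X X X
    . . . . X X
    . . . . . X
    . . . . . .
    . . . . . .
T3:
  2·area = 44  (B↔C swapped to make it positive)
  edge (8, 8)→(0, 6): d=(-8,-2) top-left  bias=+0
  edge (0, 6)→(6, 2): d=(6,-4) top-left  bias=+0
  edge (6, 2)→(8, 8): d=(2,6) right/bottom  bias=-1
    (2,1)@(5, 3): e=[34,2,8] → X
    (3,1)@(7, 3): e=[38,10,-4] → .
    (1,2)@(3, 5): e=[14,6,24] → X
    (3,2)@(7, 5): e=[22,22,0] → .  [on edge]
    (1,3)@(3, 7): e=[-2,18,28] → .
    (2,3)@(5, 7): e=[2,26,16] → X
    (3,3)@(7, 7): e=[6,34,4] → X
    (4,3)@(9, 7): e=[10,42,-8] → .
    (2,4)@(5, 9): e=[-14,38,20] → .
    (3,4)@(7, 9): e=[-10,46,8] → .
    (4,5)@(9, 11): e=[-22,66,0] → .  [on edge]
    (5,8)@(11, 17): e=[-66,110,0] → .  [on edge]
  covered (5 px):
    . . . . . .
    . . X . . .
    . X X . . .
    . . X X . .
    . . . . . .
    . . . . . .
    . . . . . .
    . . . . . .
    . . . . . .
    . . . . . .
    . . . . . .
T4:
  2·area = 20
  edge (8, 18)→(8, 13): d=(0,-5) top-left  bias=+0
  edge (8, 13)→(12, 2): d=(4,-11) top-left  bias=+0
  edge (12, 2)→(8, 18): d=(-4,16) right/bottom  bias=-1
    (5,2)@(11, 5): e=[15,1,4] → X
    (5,3)@(11, 7): e=[15,9,-4] → .
    (4,5)@(9, 11): e=[5,3,12] → X
    (5,5)@(11, 11): e=[15,25,-20] → .
    (4,6)@(9, 13): e=[5,11,4] → X
    (5,6)@(11, 13): e=[15,33,-28] → .
    (4,7)@(9, 15): e=[5,19,-4] → .
  covered (3 px):
    . . . . . .
    . . . . . .
    . . . . . X
    . . . . . .
    . . . . . .
    . . . . X .
    . . . . X .
    . . . . . .
    . . . . . .
    . . . . . .
    . . . . . .

Z-buffer (winner per pixel, '.' = empty):
  . . . . . .
  0 . 3 . . .
  . 3 3 . . 4
  . 0 3 3 . .
  . 1 0 0 2 .
  . . 0 2 4 2
  . . 1 2 4 2
  . . 1 . 2 2
  . . . 1 . 2
  . . . . 1 .
  . . . . . .

Answer: 1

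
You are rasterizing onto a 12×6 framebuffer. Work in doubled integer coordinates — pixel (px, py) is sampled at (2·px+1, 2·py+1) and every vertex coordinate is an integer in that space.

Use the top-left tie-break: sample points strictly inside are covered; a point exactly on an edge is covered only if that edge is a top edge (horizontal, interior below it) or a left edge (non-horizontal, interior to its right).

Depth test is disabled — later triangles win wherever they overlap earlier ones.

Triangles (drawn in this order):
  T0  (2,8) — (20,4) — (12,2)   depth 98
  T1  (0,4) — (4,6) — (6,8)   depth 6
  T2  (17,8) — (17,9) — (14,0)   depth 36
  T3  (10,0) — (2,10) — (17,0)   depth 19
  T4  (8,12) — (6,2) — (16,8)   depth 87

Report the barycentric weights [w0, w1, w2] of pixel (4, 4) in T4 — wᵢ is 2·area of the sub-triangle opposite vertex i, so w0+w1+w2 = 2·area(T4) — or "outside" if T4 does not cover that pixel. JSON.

T0:
  2·area = 68  (B↔C swapped to make it positive)
  edge (2, 8)→(12, 2): d=(10,-6) top-left  bias=+0
  edge (12, 2)→(20, 4): d=(8,2) right/bottom  bias=-1
  edge (20, 4)→(2, 8): d=(-18,4) right/bottom  bias=-1
    (5,1)@(11, 3): e=[4,10,54] → █
    (6,1)@(13, 3): e=[16,6,46] → █
    (7,1)@(15, 3): e=[28,2,38] → █
    (8,1)@(17, 3): e=[40,-2,30] → ·
    (3,2)@(7, 5): e=[0,34,34] → █  [on edge]
    (4,2)@(9, 5): e=[12,30,26] → █
    (8,2)@(17, 5): e=[60,14,-6] → ·
    (2,3)@(5, 7): e=[8,54,6] → █
    (3,3)@(7, 7): e=[20,50,-2] → ·
    (4,3)@(9, 7): e=[32,46,-10] → ·
    (5,3)@(11, 7): e=[44,42,-18] → ·
    (6,3)@(13, 7): e=[56,38,-26] → ·
  covered (9 px):
    · · · · · · · · · · · ·
    · · · · · █ █ █ · · · ·
    · · · █ █ █ █ █ · · · ·
    · · █ · · · · · · · · ·
    · · · · · · · · · · · ·
    · · · · · · · · · · · ·
T1:
  2·area = 4
  edge (0, 4)→(4, 6): d=(4,2) right/bottom  bias=-1
  edge (4, 6)→(6, 8): d=(2,2) right/bottom  bias=-1
  edge (6, 8)→(0, 4): d=(-6,-4) top-left  bias=+0
    (0,1)@(1, 3): e=[-6,0,10] → ·  [on edge]
    (1,2)@(3, 5): e=[-2,0,6] → ·  [on edge]
    (2,3)@(5, 7): e=[2,0,2] → ·  [on edge]
    (3,4)@(7, 9): e=[6,0,-2] → ·  [on edge]
    (4,5)@(9, 11): e=[10,0,-6] → ·  [on edge]
  covered (0 px):
    · · · · · · · · · · · ·
    · · · · · · · · · · · ·
    · · · · · · · · · · · ·
    · · · · · · · · · · · ·
    · · · · · · · · · · · ·
    · · · · · · · · · · · ·
T2:
  2·area = 3
  edge (17, 8)→(17, 9): d=(0,1) right/bottom  bias=-1
  edge (17, 9)→(14, 0): d=(-3,-9) top-left  bias=+0
  edge (14, 0)→(17, 8): d=(3,8) right/bottom  bias=-1
    (8,0)@(17, 1): e=[0,24,-21] → ·  [on edge]
    (7,1)@(15, 3): e=[2,0,1] → █  [on edge]
    (8,1)@(17, 3): e=[0,18,-15] → ·  [on edge]
    (7,2)@(15, 5): e=[2,-6,7] → ·
    (8,2)@(17, 5): e=[0,12,-9] → ·  [on edge]
    (8,3)@(17, 7): e=[0,6,-3] → ·  [on edge]
    (8,4)@(17, 9): e=[0,0,3] → ·  [on edge]
    (8,5)@(17, 11): e=[0,-6,9] → ·  [on edge]
  covered (1 px):
    · · · · · · · · · · · ·
    · · · · · · · █ · · · ·
    · · · · · · · · · · · ·
    · · · · · · · · · · · ·
    · · · · · · · · · · · ·
    · · · · · · · · · · · ·
T3:
  2·area = 70  (B↔C swapped to make it positive)
  edge (10, 0)→(17, 0): d=(7,0) top-left  bias=+0
  edge (17, 0)→(2, 10): d=(-15,10) right/bottom  bias=-1
  edge (2, 10)→(10, 0): d=(8,-10) top-left  bias=+0
    (5,0)@(11, 1): e=[7,45,18] → █
    (6,0)@(13, 1): e=[7,25,38] → █
    (7,0)@(15, 1): e=[7,5,58] → █
    (8,0)@(17, 1): e=[7,-15,78] → ·
    (4,1)@(9, 3): e=[21,35,14] → █
    (6,1)@(13, 3): e=[21,-5,54] → ·
    (7,1)@(15, 3): e=[21,-25,74] → ·
    (3,2)@(7, 5): e=[35,25,10] → █
    (5,2)@(11, 5): e=[35,-15,50] → ·
    (2,3)@(5, 7): e=[49,15,6] → █
    (3,3)@(7, 7): e=[49,-5,26] → ·
    (4,3)@(9, 7): e=[49,-25,46] → ·
  covered (9 px):
    · · · · · █ █ █ · · · ·
    · · · · █ █ · · · · · ·
    · · · █ █ · · · · · · ·
    · · █ · · · · · · · · ·
    · █ · · · · · · · · · ·
    · · · · · · · · · · · ·
T4:
  2·area = 88
  edge (8, 12)→(6, 2): d=(-2,-10) top-left  bias=+0
  edge (6, 2)→(16, 8): d=(10,6) right/bottom  bias=-1
  edge (16, 8)→(8, 12): d=(-8,4) right/bottom  bias=-1
    (3,1)@(7, 3): e=[8,4,76] → █
    (4,1)@(9, 3): e=[28,-8,68] → ·
    (3,2)@(7, 5): e=[4,24,60] → █
    (4,2)@(9, 5): e=[24,12,52] → █
    (5,2)@(11, 5): e=[44,0,44] → ·  [on edge]
    (3,3)@(7, 7): e=[0,44,44] → █  [on edge]
    (5,3)@(11, 7): e=[40,20,28] → █
    (6,3)@(13, 7): e=[60,8,20] → █
    (7,3)@(15, 7): e=[80,-4,12] → ·
    (3,4)@(7, 9): e=[-4,64,28] → ·
    (4,4)@(9, 9): e=[16,52,20] → █
    (7,4)@(15, 9): e=[76,16,-4] → ·
    (10,5)@(21, 11): e=[132,0,-44] → ·  [on edge]
  covered (11 px):
    · · · · · · · · · · · ·
    · · · █ · · · · · · · ·
    · · · █ █ · · · · · · ·
    · · · █ █ █ █ · · · · ·
    · · · · █ █ █ · · · · ·
    · · · · █ · · · · · · ·

Answer: [52,20,16]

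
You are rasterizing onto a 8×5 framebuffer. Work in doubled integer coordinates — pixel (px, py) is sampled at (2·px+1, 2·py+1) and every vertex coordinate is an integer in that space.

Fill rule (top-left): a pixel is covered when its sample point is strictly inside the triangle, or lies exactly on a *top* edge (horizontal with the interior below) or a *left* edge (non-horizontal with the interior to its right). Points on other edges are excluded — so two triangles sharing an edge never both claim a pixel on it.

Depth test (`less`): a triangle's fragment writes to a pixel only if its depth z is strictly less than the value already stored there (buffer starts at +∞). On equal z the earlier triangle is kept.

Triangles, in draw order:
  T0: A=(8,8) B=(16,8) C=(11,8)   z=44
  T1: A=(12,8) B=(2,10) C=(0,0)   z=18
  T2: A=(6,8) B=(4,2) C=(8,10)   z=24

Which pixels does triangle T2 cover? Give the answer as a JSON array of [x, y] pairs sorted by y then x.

T0:
  degenerate (2·area = 0) — covers nothing
T1:
  2·area = 104
  edge (12, 8)→(2, 10): d=(-10,2) right/bottom  bias=-1
  edge (2, 10)→(0, 0): d=(-2,-10) top-left  bias=+0
  edge (0, 0)→(12, 8): d=(12,8) right/bottom  bias=-1
    (0,0)@(1, 1): e=[92,8,4] → █
    (1,0)@(3, 1): e=[88,28,-12] → ·
    (0,1)@(1, 3): e=[72,4,28] → █
    (1,1)@(3, 3): e=[68,24,12] → █
    (2,1)@(5, 3): e=[64,44,-4] → ·
    (0,2)@(1, 5): e=[52,0,52] → █  [on edge]
    (2,2)@(5, 5): e=[44,40,20] → █
    (3,2)@(7, 5): e=[40,60,4] → █
    (4,2)@(9, 5): e=[36,80,-12] → ·
    (0,3)@(1, 7): e=[32,-4,76] → ·
    (1,3)@(3, 7): e=[28,16,60] → █
    (4,3)@(9, 7): e=[16,76,12] → █
    (3,4)@(7, 9): e=[0,52,52] → ·  [on edge]
  covered (13 px):
    █ · · · · · · ·
    █ █ · · · · · ·
    █ █ █ █ · · · ·
    · █ █ █ █ · · ·
    · █ █ · · · · ·
T2:
  2·area = 8
  edge (6, 8)→(4, 2): d=(-2,-6) top-left  bias=+0
  edge (4, 2)→(8, 10): d=(4,8) right/bottom  bias=-1
  edge (8, 10)→(6, 8): d=(-2,-2) top-left  bias=+0
    (0,1)@(1, 3): e=[-20,28,0] → ·  [on edge]
    (1,2)@(3, 5): e=[-12,20,0] → ·  [on edge]
    (2,2)@(5, 5): e=[0,4,4] → █  [on edge]
    (3,2)@(7, 5): e=[12,-12,8] → ·
    (2,3)@(5, 7): e=[-4,12,0] → ·  [on edge]
    (3,4)@(7, 9): e=[4,4,0] → █  [on edge]
    (4,4)@(9, 9): e=[16,-12,4] → ·
  covered (2 px):
    · · · · · · · ·
    · · · · · · · ·
    · · █ · · · · ·
    · · · · · · · ·
    · · · █ · · · ·

Answer: [[2,2],[3,4]]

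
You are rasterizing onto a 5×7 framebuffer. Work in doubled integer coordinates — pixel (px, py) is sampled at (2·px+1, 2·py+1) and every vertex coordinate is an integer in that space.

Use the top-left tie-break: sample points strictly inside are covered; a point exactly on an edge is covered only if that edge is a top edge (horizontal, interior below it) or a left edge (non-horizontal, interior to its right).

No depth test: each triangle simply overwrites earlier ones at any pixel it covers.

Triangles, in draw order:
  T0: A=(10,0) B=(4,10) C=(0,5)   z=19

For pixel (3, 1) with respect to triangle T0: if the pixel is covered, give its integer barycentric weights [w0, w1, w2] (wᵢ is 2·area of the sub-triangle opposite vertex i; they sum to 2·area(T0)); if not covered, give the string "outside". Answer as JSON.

T0:
  2·area = 70
  edge (10, 0)→(4, 10): d=(-6,10) right/bottom  bias=-1
  edge (4, 10)→(0, 5): d=(-4,-5) top-left  bias=+0
  edge (0, 5)→(10, 0): d=(10,-5) top-left  bias=+0
    (4,0)@(9, 1): e=[4,61,5] → █
    (2,1)@(5, 3): e=[32,33,5] → █
    (3,1)@(7, 3): e=[12,43,15] → █
    (4,1)@(9, 3): e=[-8,53,25] → ·
    (0,2)@(1, 5): e=[60,5,5] → █
    (1,2)@(3, 5): e=[40,15,15] → █
    (3,2)@(7, 5): e=[0,35,35] → ·  [on edge]
    (0,3)@(1, 7): e=[48,-3,25] → ·
    (1,3)@(3, 7): e=[28,7,35] → █
    (3,3)@(7, 7): e=[-12,27,55] → ·
    (1,4)@(3, 9): e=[16,-1,55] → ·
    (2,4)@(5, 9): e=[-4,9,65] → ·
  covered (8 px):
    · · · · █
    · · █ █ ·
    █ █ █ · ·
    · █ █ · ·
    · · · · ·
    · · · · ·
    · · · · ·

Result: [43,15,12]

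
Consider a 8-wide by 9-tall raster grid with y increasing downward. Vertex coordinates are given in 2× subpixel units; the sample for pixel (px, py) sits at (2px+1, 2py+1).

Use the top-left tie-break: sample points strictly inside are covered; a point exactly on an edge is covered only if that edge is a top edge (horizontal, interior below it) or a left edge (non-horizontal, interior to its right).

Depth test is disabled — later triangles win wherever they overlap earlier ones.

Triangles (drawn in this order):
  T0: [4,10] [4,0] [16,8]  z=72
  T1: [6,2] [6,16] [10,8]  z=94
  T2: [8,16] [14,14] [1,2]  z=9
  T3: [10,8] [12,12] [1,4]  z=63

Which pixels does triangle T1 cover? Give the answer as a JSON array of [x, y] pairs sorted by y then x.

T0:
  2·area = 120
  edge (4, 10)→(4, 0): d=(0,-10) top-left  bias=+0
  edge (4, 0)→(16, 8): d=(12,8) right/bottom  bias=-1
  edge (16, 8)→(4, 10): d=(-12,2) right/bottom  bias=-1
    (2,0)@(5, 1): e=[10,4,106] → █
    (3,0)@(7, 1): e=[30,-12,102] → ·
    (2,1)@(5, 3): e=[10,28,82] → █
    (3,1)@(7, 3): e=[30,12,78] → █
    (4,1)@(9, 3): e=[50,-4,74] → ·
    (2,2)@(5, 5): e=[10,52,58] → █
    (4,2)@(9, 5): e=[50,20,50] → █
    (5,2)@(11, 5): e=[70,4,46] → █
    (6,2)@(13, 5): e=[90,-12,42] → ·
    (2,3)@(5, 7): e=[10,76,34] → █
    (6,3)@(13, 7): e=[90,12,18] → █
    (7,3)@(15, 7): e=[110,-4,14] → ·
  covered (15 px):
    · · █ · · · · ·
    · · █ █ · · · ·
    · · █ █ █ █ · ·
    · · █ █ █ █ █ ·
    · · █ █ █ · · ·
    · · · · · · · ·
    · · · · · · · ·
    · · · · · · · ·
    · · · · · · · ·
T1:
  2·area = 56  (B↔C swapped to make it positive)
  edge (6, 2)→(10, 8): d=(4,6) right/bottom  bias=-1
  edge (10, 8)→(6, 16): d=(-4,8) right/bottom  bias=-1
  edge (6, 16)→(6, 2): d=(0,-14) top-left  bias=+0
    (3,2)@(7, 5): e=[6,36,14] → █
    (4,2)@(9, 5): e=[-6,20,42] → ·
    (3,3)@(7, 7): e=[14,28,14] → █
    (4,3)@(9, 7): e=[2,12,42] → █
    (5,3)@(11, 7): e=[-10,-4,70] → ·
    (3,4)@(7, 9): e=[22,20,14] → █
    (5,4)@(11, 9): e=[-2,-12,70] → ·
    (3,5)@(7, 11): e=[30,12,14] → █
    (4,5)@(9, 11): e=[18,-4,42] → ·
    (3,6)@(7, 13): e=[38,4,14] → █
    (4,6)@(9, 13): e=[26,-12,42] → ·
    (3,7)@(7, 15): e=[46,-4,14] → ·
  covered (7 px):
    · · · · · · · ·
    · · · · · · · ·
    · · · █ · · · ·
    · · · █ █ · · ·
    · · · █ █ · · ·
    · · · █ · · · ·
    · · · █ · · · ·
    · · · · · · · ·
    · · · · · · · ·
T2:
  2·area = 98  (B↔C swapped to make it positive)
  edge (8, 16)→(1, 2): d=(-7,-14) top-left  bias=+0
  edge (1, 2)→(14, 14): d=(13,12) right/bottom  bias=-1
  edge (14, 14)→(8, 16): d=(-6,2) right/bottom  bias=-1
    (1,2)@(3, 5): e=[7,15,76] → █
    (2,2)@(5, 5): e=[35,-9,72] → ·
    (1,3)@(3, 7): e=[-7,41,64] → ·
    (2,3)@(5, 7): e=[21,17,60] → █
    (3,3)@(7, 7): e=[49,-7,56] → ·
    (2,4)@(5, 9): e=[7,43,48] → █
    (3,4)@(7, 9): e=[35,19,44] → █
    (4,4)@(9, 9): e=[63,-5,40] → ·
    (2,5)@(5, 11): e=[-7,69,36] → ·
    (3,5)@(7, 11): e=[21,45,32] → █
    (4,5)@(9, 11): e=[49,21,28] → █
    (5,5)@(11, 11): e=[77,-3,24] → ·
    (5,7)@(11, 15): e=[49,49,0] → ·  [on edge]
    (2,8)@(5, 17): e=[-49,147,0] → ·  [on edge]
  covered (10 px):
    · · · · · · · ·
    · · · · · · · ·
    · █ · · · · · ·
    · · █ · · · · ·
    · · █ █ · · · ·
    · · · █ █ · · ·
    · · · █ █ █ · ·
    · · · · █ · · ·
    · · · · · · · ·
T3:
  2·area = 28
  edge (10, 8)→(12, 12): d=(2,4) right/bottom  bias=-1
  edge (12, 12)→(1, 4): d=(-11,-8) top-left  bias=+0
  edge (1, 4)→(10, 8): d=(9,4) right/bottom  bias=-1
    (1,2)@(3, 5): e=[22,5,1] → █
    (2,2)@(5, 5): e=[14,21,-7] → ·
    (1,3)@(3, 7): e=[26,-17,19] → ·
    (3,3)@(7, 7): e=[10,15,3] → █
    (4,3)@(9, 7): e=[2,31,-5] → ·
    (3,4)@(7, 9): e=[14,-7,21] → ·
    (4,4)@(9, 9): e=[6,9,13] → █
    (5,4)@(11, 9): e=[-2,25,5] → ·
    (4,5)@(9, 11): e=[10,-13,31] → ·
    (5,5)@(11, 11): e=[2,3,23] → █
    (6,5)@(13, 11): e=[-6,19,15] → ·
    (5,6)@(11, 13): e=[6,-19,41] → ·
  covered (4 px):
    · · · · · · · ·
    · · · · · · · ·
    · █ · · · · · ·
    · · · █ · · · ·
    · · · · █ · · ·
    · · · · · █ · ·
    · · · · · · · ·
    · · · · · · · ·
    · · · · · · · ·

Answer: [[3,2],[3,3],[4,3],[3,4],[4,4],[3,5],[3,6]]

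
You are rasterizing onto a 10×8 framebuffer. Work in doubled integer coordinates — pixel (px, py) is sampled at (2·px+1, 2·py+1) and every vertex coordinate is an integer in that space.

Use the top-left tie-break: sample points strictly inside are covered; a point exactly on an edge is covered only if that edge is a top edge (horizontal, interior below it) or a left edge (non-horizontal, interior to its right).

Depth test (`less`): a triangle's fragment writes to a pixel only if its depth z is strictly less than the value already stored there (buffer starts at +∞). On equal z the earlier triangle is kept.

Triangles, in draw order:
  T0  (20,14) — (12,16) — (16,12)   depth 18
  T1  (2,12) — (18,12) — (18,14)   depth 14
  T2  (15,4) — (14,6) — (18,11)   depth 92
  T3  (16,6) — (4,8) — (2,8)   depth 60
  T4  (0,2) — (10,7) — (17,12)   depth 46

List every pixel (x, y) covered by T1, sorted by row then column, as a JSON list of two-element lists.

T0:
  2·area = 24
  edge (20, 14)→(12, 16): d=(-8,2) right/bottom  bias=-1
  edge (12, 16)→(16, 12): d=(4,-4) top-left  bias=+0
  edge (16, 12)→(20, 14): d=(4,2) right/bottom  bias=-1
    (9,4)@(19, 9): e=[42,0,-18] → .  [on edge]
    (8,5)@(17, 11): e=[30,0,-6] → .  [on edge]
    (7,6)@(15, 13): e=[18,0,6] → X  [on edge]
    (8,6)@(17, 13): e=[14,8,2] → X
    (9,6)@(19, 13): e=[10,16,-2] → .
    (6,7)@(13, 15): e=[6,0,18] → X  [on edge]
    (8,7)@(17, 15): e=[-2,16,10] → .
  covered (4 px):
    . . . . . . . . . .
    . . . . . . . . . .
    . . . . . . . . . .
    . . . . . . . . . .
    . . . . . . . . . .
    . . . . . . . . . .
    . . . . . . . X X .
    . . . . . . X X . .
T1:
  2·area = 32
  edge (2, 12)→(18, 12): d=(16,0) top-left  bias=+0
  edge (18, 12)→(18, 14): d=(0,2) right/bottom  bias=-1
  edge (18, 14)→(2, 12): d=(-16,-2) top-left  bias=+0
    (5,6)@(11, 13): e=[16,14,2] → X
    (6,6)@(13, 13): e=[16,10,6] → X
    (7,6)@(15, 13): e=[16,6,10] → X
    (8,6)@(17, 13): e=[16,2,14] → X
    (9,6)@(19, 13): e=[16,-2,18] → .
    (5,7)@(11, 15): e=[48,14,-30] → .
    (6,7)@(13, 15): e=[48,10,-26] → .
    (7,7)@(15, 15): e=[48,6,-22] → .
    (8,7)@(17, 15): e=[48,2,-18] → .
  covered (4 px):
    . . . . . . . . . .
    . . . . . . . . . .
    . . . . . . . . . .
    . . . . . . . . . .
    . . . . . . . . . .
    . . . . . . . . . .
    . . . . . X X X X .
    . . . . . . . . . .
T2:
  2·area = 13  (B↔C swapped to make it positive)
  edge (15, 4)→(18, 11): d=(3,7) right/bottom  bias=-1
  edge (18, 11)→(14, 6): d=(-4,-5) top-left  bias=+0
  edge (14, 6)→(15, 4): d=(1,-2) top-left  bias=+0
    (7,2)@(15, 5): e=[3,9,1] → X
    (8,2)@(17, 5): e=[-11,19,5] → .
    (7,3)@(15, 7): e=[9,1,3] → X
    (8,3)@(17, 7): e=[-5,11,7] → .
    (7,4)@(15, 9): e=[15,-7,5] → .
    (8,4)@(17, 9): e=[1,3,9] → X
    (9,4)@(19, 9): e=[-13,13,13] → .
    (8,5)@(17, 11): e=[7,-5,11] → .
  covered (3 px):
    . . . . . . . . . .
    . . . . . . . . . .
    . . . . . . . X . .
    . . . . . . . X . .
    . . . . . . . . X .
    . . . . . . . . . .
    . . . . . . . . . .
    . . . . . . . . . .
T3:
  2·area = 4
  edge (16, 6)→(4, 8): d=(-12,2) right/bottom  bias=-1
  edge (4, 8)→(2, 8): d=(-2,0) right/bottom  bias=-1
  edge (2, 8)→(16, 6): d=(14,-2) top-left  bias=+0
    (4,3)@(9, 7): e=[2,2,0] → X  [on edge]
    (5,3)@(11, 7): e=[-2,2,4] → .
    (4,4)@(9, 9): e=[-22,-2,28] → .
  covered (1 px):
    . . . . . . . . . .
    . . . . . . . . . .
    . . . . . . . . . .
    . . . . X . . . . .
    . . . . . . . . . .
    . . . . . . . . . .
    . . . . . . . . . .
    . . . . . . . . . .
T4:
  2·area = 15
  edge (0, 2)→(10, 7): d=(10,5) right/bottom  bias=-1
  edge (10, 7)→(17, 12): d=(7,5) right/bottom  bias=-1
  edge (17, 12)→(0, 2): d=(-17,-10) top-left  bias=+0
    (4,3)@(9, 7): e=[5,5,5] → X
    (5,3)@(11, 7): e=[-5,-5,25] → .
    (4,4)@(9, 9): e=[25,19,-29] → .
  covered (1 px):
    . . . . . . . . . .
    . . . . . . . . . .
    . . . . . . . . . .
    . . . . X . . . . .
    . . . . . . . . . .
    . . . . . . . . . .
    . . . . . . . . . .
    . . . . . . . . . .

Answer: [[5,6],[6,6],[7,6],[8,6]]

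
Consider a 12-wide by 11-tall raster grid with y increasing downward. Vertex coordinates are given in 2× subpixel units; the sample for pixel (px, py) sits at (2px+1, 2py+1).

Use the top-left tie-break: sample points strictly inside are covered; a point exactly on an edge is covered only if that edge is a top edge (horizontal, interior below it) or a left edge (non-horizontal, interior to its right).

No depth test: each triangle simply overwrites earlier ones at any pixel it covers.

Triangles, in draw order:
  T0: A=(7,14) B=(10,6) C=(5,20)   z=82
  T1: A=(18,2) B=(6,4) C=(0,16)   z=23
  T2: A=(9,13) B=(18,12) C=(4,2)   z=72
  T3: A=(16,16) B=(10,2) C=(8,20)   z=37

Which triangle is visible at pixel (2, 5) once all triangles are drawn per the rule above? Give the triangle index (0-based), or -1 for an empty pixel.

T0:
  2·area = 2
  edge (7, 14)→(10, 6): d=(3,-8) top-left  bias=+0
  edge (10, 6)→(5, 20): d=(-5,14) right/bottom  bias=-1
  edge (5, 20)→(7, 14): d=(2,-6) top-left  bias=+0
  covered (0 px):
    . . . . . . . . . . . .
    . . . . . . . . . . . .
    . . . . . . . . . . . .
    . . . . . . . . . . . .
    . . . . . . . . . . . .
    . . . . . . . . . . . .
    . . . . . . . . . . . .
    . . . . . . . . . . . .
    . . . . . . . . . . . .
    . . . . . . . . . . . .
    . . . . . . . . . . . .
T1:
  2·area = 132  (B↔C swapped to make it positive)
  edge (18, 2)→(0, 16): d=(-18,14) right/bottom  bias=-1
  edge (0, 16)→(6, 4): d=(6,-12) top-left  bias=+0
  edge (6, 4)→(18, 2): d=(12,-2) top-left  bias=+0
    (6,1)@(13, 3): e=[52,78,2] → X
    (7,1)@(15, 3): e=[24,102,6] → X
    (8,1)@(17, 3): e=[-4,126,10] → .
    (3,2)@(7, 5): e=[100,18,14] → X
    (4,2)@(9, 5): e=[72,42,18] → X
    (5,2)@(11, 5): e=[44,66,22] → X
    (7,2)@(15, 5): e=[-12,114,30] → .
    (2,3)@(5, 7): e=[92,6,34] → X
    (6,3)@(13, 7): e=[-20,102,50] → .
    (2,4)@(5, 9): e=[56,18,58] → X
    (4,4)@(9, 9): e=[0,66,66] → .  [on edge]
    (5,4)@(11, 9): e=[-28,90,70] → .
  covered (16 px):
    . . . . . . . . . . . .
    . . . . . . X X . . . .
    . . . X X X X . . . . .
    . . X X X X . . . . . .
    . . X X . . . . . . . .
    . X X . . . . . . . . .
    . X . . . . . . . . . .
    X . . . . . . . . . . .
    . . . . . . . . . . . .
    . . . . . . . . . . . .
    . . . . . . . . . . . .
T2:
  2·area = 104  (B↔C swapped to make it positive)
  edge (9, 13)→(4, 2): d=(-5,-11) top-left  bias=+0
  edge (4, 2)→(18, 12): d=(14,10) right/bottom  bias=-1
  edge (18, 12)→(9, 13): d=(-9,1) right/bottom  bias=-1
    (2,1)@(5, 3): e=[6,4,94] → X
    (3,1)@(7, 3): e=[28,-16,92] → .
    (2,2)@(5, 5): e=[-4,32,76] → .
    (3,2)@(7, 5): e=[18,12,74] → X
    (4,2)@(9, 5): e=[40,-8,72] → .
    (3,3)@(7, 7): e=[8,40,56] → X
    (4,3)@(9, 7): e=[30,20,54] → X
    (5,3)@(11, 7): e=[52,0,52] → .  [on edge]
    (3,4)@(7, 9): e=[-2,68,38] → .
    (4,4)@(9, 9): e=[20,48,36] → X
    (5,4)@(11, 9): e=[42,28,34] → X
    (6,4)@(13, 9): e=[64,8,32] → X
    (4,6)@(9, 13): e=[0,104,0] → .  [on edge]
  covered (11 px):
    . . . . . . . . . . . .
    . . X . . . . . . . . .
    . . . X . . . . . . . .
    . . . X X . . . . . . .
    . . . . X X X . . . . .
    . . . . X X X X . . . .
    . . . . . . . . . . . .
    . . . . . . . . . . . .
    . . . . . . . . . . . .
    . . . . . . . . . . . .
    . . . . . . . . . . . .
T3:
  2·area = 136  (B↔C swapped to make it positive)
  edge (16, 16)→(8, 20): d=(-8,4) right/bottom  bias=-1
  edge (8, 20)→(10, 2): d=(2,-18) top-left  bias=+0
  edge (10, 2)→(16, 16): d=(6,14) right/bottom  bias=-1
    (5,2)@(11, 5): e=[108,24,4] → X
    (6,2)@(13, 5): e=[100,60,-24] → .
    (5,3)@(11, 7): e=[92,28,16] → X
    (6,3)@(13, 7): e=[84,64,-12] → .
    (5,4)@(11, 9): e=[76,32,28] → X
    (6,4)@(13, 9): e=[68,68,0] → .  [on edge]
    (4,5)@(9, 11): e=[68,0,68] → X  [on edge]
    (6,5)@(13, 11): e=[52,72,12] → X
    (7,5)@(15, 11): e=[44,108,-16] → .
    (4,6)@(9, 13): e=[52,4,80] → X
    (7,6)@(15, 13): e=[28,112,-4] → .
    (4,7)@(9, 15): e=[36,8,92] → X
  covered (17 px):
    . . . . . . . . . . . .
    . . . . . . . . . . . .
    . . . . . X . . . . . .
    . . . . . X . . . . . .
    . . . . . X . . . . . .
    . . . . X X X . . . . .
    . . . . X X X . . . . .
    . . . . X X X X . . . .
    . . . . X X X . . . . .
    . . . . X . . . . . . .
    . . . . . . . . . . . .

Z-buffer (winner per pixel, '.' = empty):
  . . . . . . . . . . . .
  . . 2 . . . 1 1 . . . .
  . . . 2 1 3 1 . . . . .
  . . 1 2 2 3 . . . . . .
  . . 1 1 2 3 2 . . . . .
  . 1 1 . 3 3 3 2 . . . .
  . 1 . . 3 3 3 . . . . .
  1 . . . 3 3 3 3 . . . .
  . . . . 3 3 3 . . . . .
  . . . . 3 . . . . . . .
  . . . . . . . . . . . .

Answer: 1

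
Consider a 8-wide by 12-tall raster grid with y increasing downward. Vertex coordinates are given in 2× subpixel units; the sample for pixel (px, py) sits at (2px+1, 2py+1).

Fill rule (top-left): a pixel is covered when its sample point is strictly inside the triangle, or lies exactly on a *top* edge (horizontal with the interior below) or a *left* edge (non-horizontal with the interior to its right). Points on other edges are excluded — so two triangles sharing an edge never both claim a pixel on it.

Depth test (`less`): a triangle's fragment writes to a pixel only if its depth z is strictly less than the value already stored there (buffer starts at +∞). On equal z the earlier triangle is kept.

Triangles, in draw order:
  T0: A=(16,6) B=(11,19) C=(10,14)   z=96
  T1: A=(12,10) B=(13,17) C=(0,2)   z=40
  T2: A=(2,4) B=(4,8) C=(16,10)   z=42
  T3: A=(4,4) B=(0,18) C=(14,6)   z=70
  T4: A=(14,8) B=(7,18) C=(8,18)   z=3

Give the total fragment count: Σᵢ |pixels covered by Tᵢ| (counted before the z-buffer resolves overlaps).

T0:
  2·area = 38
  edge (16, 6)→(11, 19): d=(-5,13) right/bottom  bias=-1
  edge (11, 19)→(10, 14): d=(-1,-5) top-left  bias=+0
  edge (10, 14)→(16, 6): d=(6,-8) top-left  bias=+0
    (4,4)@(9, 9): e=[76,0,-38] → .  [on edge]
    (6,5)@(13, 11): e=[14,18,6] → X
    (7,5)@(15, 11): e=[-12,28,22] → .
    (5,6)@(11, 13): e=[30,6,2] → X
    (7,6)@(15, 13): e=[-22,26,34] → .
    (5,7)@(11, 15): e=[20,4,14] → X
    (6,7)@(13, 15): e=[-6,14,30] → .
    (5,8)@(11, 17): e=[10,2,26] → X
    (6,8)@(13, 17): e=[-16,12,42] → .
    (5,9)@(11, 19): e=[0,0,38] → .  [on edge]
  covered (5 px):
    . . . . . . . .
    . . . . . . . .
    . . . . . . . .
    . . . . . . . .
    . . . . . . . .
    . . . . . . X .
    . . . . . X X .
    . . . . . X . .
    . . . . . X . .
    . . . . . . . .
    . . . . . . . .
    . . . . . . . .
T1:
  2·area = 76
  edge (12, 10)→(13, 17): d=(1,7) right/bottom  bias=-1
  edge (13, 17)→(0, 2): d=(-13,-15) top-left  bias=+0
  edge (0, 2)→(12, 10): d=(12,8) right/bottom  bias=-1
    (0,1)@(1, 3): e=[70,2,4] → X
    (1,1)@(3, 3): e=[56,32,-12] → .
    (5,1)@(11, 3): e=[0,152,-76] → .  [on edge]
    (0,2)@(1, 5): e=[72,-24,28] → .
    (1,2)@(3, 5): e=[58,6,12] → X
    (2,2)@(5, 5): e=[44,36,-4] → .
    (1,3)@(3, 7): e=[60,-20,36] → .
    (2,3)@(5, 7): e=[46,10,20] → X
    (3,3)@(7, 7): e=[32,40,4] → X
    (4,3)@(9, 7): e=[18,70,-12] → .
    (2,4)@(5, 9): e=[48,-16,44] → .
    (3,4)@(7, 9): e=[34,14,28] → X
    (6,8)@(13, 17): e=[0,0,76] → .  [on edge]
  covered (9 px):
    . . . . . . . .
    X . . . . . . .
    . X . . . . . .
    . . X X . . . .
    . . . X X . . .
    . . . . X X . .
    . . . . . X . .
    . . . . . . . .
    . . . . . . . .
    . . . . . . . .
    . . . . . . . .
    . . . . . . . .
T2:
  2·area = 44  (B↔C swapped to make it positive)
  edge (2, 4)→(16, 10): d=(14,6) right/bottom  bias=-1
  edge (16, 10)→(4, 8): d=(-12,-2) top-left  bias=+0
  edge (4, 8)→(2, 4): d=(-2,-4) top-left  bias=+0
    (1,2)@(3, 5): e=[8,34,2] → X
    (2,2)@(5, 5): e=[-4,38,10] → .
    (1,3)@(3, 7): e=[36,10,-2] → .
    (2,3)@(5, 7): e=[24,14,6] → X
    (3,3)@(7, 7): e=[12,18,14] → X
    (4,3)@(9, 7): e=[0,22,22] → .  [on edge]
    (2,4)@(5, 9): e=[52,-10,2] → .
    (3,4)@(7, 9): e=[40,-6,10] → .
    (5,4)@(11, 9): e=[16,2,26] → X
    (6,4)@(13, 9): e=[4,6,34] → X
    (7,4)@(15, 9): e=[-8,10,42] → .
    (5,5)@(11, 11): e=[44,-22,22] → .
  covered (5 px):
    . . . . . . . .
    . . . . . . . .
    . X . . . . . .
    . . X X . . . .
    . . . . . X X .
    . . . . . . . .
    . . . . . . . .
    . . . . . . . .
    . . . . . . . .
    . . . . . . . .
    . . . . . . . .
    . . . . . . . .
T3:
  2·area = 148  (B↔C swapped to make it positive)
  edge (4, 4)→(14, 6): d=(10,2) right/bottom  bias=-1
  edge (14, 6)→(0, 18): d=(-14,12) right/bottom  bias=-1
  edge (0, 18)→(4, 4): d=(4,-14) top-left  bias=+0
    (2,2)@(5, 5): e=[8,122,18] → X
    (3,2)@(7, 5): e=[4,98,46] → X
    (4,2)@(9, 5): e=[0,74,74] → .  [on edge]
    (2,3)@(5, 7): e=[28,94,26] → X
    (4,3)@(9, 7): e=[20,46,82] → X
    (5,3)@(11, 7): e=[16,22,110] → X
    (6,3)@(13, 7): e=[12,-2,138] → .
    (1,4)@(3, 9): e=[52,90,6] → X
    (5,4)@(11, 9): e=[36,-6,118] → .
    (1,5)@(3, 11): e=[72,62,14] → X
    (4,5)@(9, 11): e=[60,-10,98] → .
    (1,6)@(3, 13): e=[92,34,22] → X
  covered (18 px):
    . . . . . . . .
    . . . . . . . .
    . . X X . . . .
    . . X X X X . .
    . X X X X . . .
    . X X X . . . .
    . X X . . . . .
    X X . . . . . .
    X . . . . . . .
    . . . . . . . .
    . . . . . . . .
    . . . . . . . .
T4:
  2·area = 10  (B↔C swapped to make it positive)
  edge (14, 8)→(8, 18): d=(-6,10) right/bottom  bias=-1
  edge (8, 18)→(7, 18): d=(-1,0) right/bottom  bias=-1
  edge (7, 18)→(14, 8): d=(7,-10) top-left  bias=+0
    (5,6)@(11, 13): e=[0,5,5] → .  [on edge]
    (2,11)@(5, 23): e=[0,-5,15] → .  [on edge]
  covered (0 px):
    . . . . . . . .
    . . . . . . . .
    . . . . . . . .
    . . . . . . . .
    . . . . . . . .
    . . . . . . . .
    . . . . . . . .
    . . . . . . . .
    . . . . . . . .
    . . . . . . . .
    . . . . . . . .
    . . . . . . . .

Result: 37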